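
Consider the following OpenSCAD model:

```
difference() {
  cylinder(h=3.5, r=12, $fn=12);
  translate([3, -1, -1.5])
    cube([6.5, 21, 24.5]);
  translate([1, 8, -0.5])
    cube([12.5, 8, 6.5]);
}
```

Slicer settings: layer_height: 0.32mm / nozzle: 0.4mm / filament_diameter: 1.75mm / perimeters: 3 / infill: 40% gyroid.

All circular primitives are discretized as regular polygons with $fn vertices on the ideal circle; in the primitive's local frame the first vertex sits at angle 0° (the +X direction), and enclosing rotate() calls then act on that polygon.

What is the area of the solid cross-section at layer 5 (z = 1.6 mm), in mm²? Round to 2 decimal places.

At z = 1.6 mm: the r=12 cylinder gives a regular 12-gon of circumradius 12 (constant along its height) (area = (12/2)·12.000²·sin(360°/12) = 432.00 mm²); the cube at (3, -1) (footprint 6.5×21) is included at this height (area 136.50 mm²); the 12.5×8 cube at (1, 8) contributes its full rectangle (area 100.00 mm²); After the difference (first − rest): starting from the r=12 cylinder (432.00 mm²), the 6.5×21 cube at (3, -1) partially overlaps it — only the 69.13 mm² overlap (of its 136.50 mm²) is removed, clipping the outline; the 12.5×8 cube at (1, 8) partially overlaps it — only the 6.93 mm² overlap (of its 100.00 mm²) is removed, clipping the outline — area = 355.94 mm². Overall, the cross-section is a single solid region. Net area = 355.94 mm².

355.94 mm²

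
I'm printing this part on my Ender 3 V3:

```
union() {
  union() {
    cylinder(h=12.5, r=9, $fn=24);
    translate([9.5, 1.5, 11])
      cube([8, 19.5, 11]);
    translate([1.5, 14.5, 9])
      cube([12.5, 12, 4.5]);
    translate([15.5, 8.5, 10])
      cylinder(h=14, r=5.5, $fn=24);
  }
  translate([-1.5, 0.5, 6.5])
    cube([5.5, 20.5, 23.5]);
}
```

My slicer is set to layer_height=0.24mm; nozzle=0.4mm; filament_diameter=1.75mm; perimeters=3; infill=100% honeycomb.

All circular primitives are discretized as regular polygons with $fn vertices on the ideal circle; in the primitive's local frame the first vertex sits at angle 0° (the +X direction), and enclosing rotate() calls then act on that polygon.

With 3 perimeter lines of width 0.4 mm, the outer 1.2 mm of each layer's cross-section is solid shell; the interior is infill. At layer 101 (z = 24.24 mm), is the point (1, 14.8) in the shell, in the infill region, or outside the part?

At z = 24.24 mm: the cylinder is not intersected at this z (z outside [0, 12.5]); the cube at (9.5, 1.5) is not intersected at this z (z outside [11, 22]); the cube at (1.5, 14.5) is absent (z outside [9, 13.5]); the cylinder at (15.5, 8.5) is not intersected at this z (z outside [10, 24]); Combining (union): nothing is present at this height; the 5.5×20.5 cube at (-1.5, 0.5) contributes its full rectangle; Taking the union: only the 5.5×20.5 cube at (-1.5, 0.5) is present, so the union is just that shape — 1 connected region. Overall, the cross-section is a single solid region. The nearest boundary edge runs (-1.50, 21.00)→(-1.50, 0.50); distance from the point to it = 2.50 mm. The point is inside the cross-section and 2.50 mm from the nearest boundary — more than the 1.2 mm shell width (3 × 0.4), so it's in the infill interior.

infill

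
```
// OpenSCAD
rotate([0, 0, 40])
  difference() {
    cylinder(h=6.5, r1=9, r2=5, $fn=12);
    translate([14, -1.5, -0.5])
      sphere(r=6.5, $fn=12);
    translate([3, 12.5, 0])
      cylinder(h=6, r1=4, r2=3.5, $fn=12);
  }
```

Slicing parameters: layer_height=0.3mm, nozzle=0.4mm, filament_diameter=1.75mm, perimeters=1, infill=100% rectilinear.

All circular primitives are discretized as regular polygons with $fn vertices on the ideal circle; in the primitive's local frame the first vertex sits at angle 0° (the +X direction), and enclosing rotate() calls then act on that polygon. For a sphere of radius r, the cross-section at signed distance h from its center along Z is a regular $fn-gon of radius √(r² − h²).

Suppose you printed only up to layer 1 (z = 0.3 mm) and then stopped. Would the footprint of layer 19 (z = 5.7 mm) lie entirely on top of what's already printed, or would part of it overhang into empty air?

Compare the two slices. At z = 0.3: the cone (r1=9→r2=5) has section circumradius 8.815 here — a regular 12-gon (area = (12/2)·8.815²·sin(360°/12) = 233.13 mm²); the sphere at (14, -1.5): section is a regular 12-gon, circumradius = √(r²−h²) = √(6.5²−0.8²) = 6.451 (area = (12/2)·6.451²·sin(360°/12) = 124.83 mm²); the cone at (3, 12.5) contributes a regular 12-gon of circumradius 3.975 (interpolated between r1=4 and r2=3.5 at t=0.050) (area = (12/2)·3.975²·sin(360°/12) = 47.40 mm²); Subtracting the remaining from the first: starting from the cone (233.13 mm²), the r=6.5 sphere at (14, -1.5) partially overlaps it — only the 2.69 mm² overlap (of its 124.83 mm²) is removed, clipping the outline; the cone at (3, 12.5) misses the remaining region (no effect) — area = 230.44 mm²; (rotated 40° about Z; rotation is an isometry so areas/perimeters/island counts are preserved). At z = 5.7: the cone: at t=0.877 of its height the radius interpolates to r₁+(r₂−r₁)t = 5.492, giving a regular 12-gon of that circumradius (area = (12/2)·5.492²·sin(360°/12) = 90.50 mm²); the sphere at (14, -1.5): section is a regular 12-gon, circumradius = √(r²−h²) = √(6.5²−6.2²) = 1.952 (area = (12/2)·1.952²·sin(360°/12) = 11.43 mm²); the cone at (3, 12.5) (r1=4→r2=3.5) has section circumradius 3.525 here — a regular 12-gon (area = (12/2)·3.525²·sin(360°/12) = 37.28 mm²); Subtracting the remaining from the first: starting from the cone (90.50 mm²), the r=6.5 sphere at (14, -1.5) misses the remaining region (no effect); the cone at (3, 12.5) misses the remaining region (no effect) — area = 90.50 mm²; (whole slice rotated 40° about Z — lengths, areas and connectivity unchanged). Checking containment: the cross-section at z = 5.7 is a subset of the cross-section at z = 0.3.

entirely on top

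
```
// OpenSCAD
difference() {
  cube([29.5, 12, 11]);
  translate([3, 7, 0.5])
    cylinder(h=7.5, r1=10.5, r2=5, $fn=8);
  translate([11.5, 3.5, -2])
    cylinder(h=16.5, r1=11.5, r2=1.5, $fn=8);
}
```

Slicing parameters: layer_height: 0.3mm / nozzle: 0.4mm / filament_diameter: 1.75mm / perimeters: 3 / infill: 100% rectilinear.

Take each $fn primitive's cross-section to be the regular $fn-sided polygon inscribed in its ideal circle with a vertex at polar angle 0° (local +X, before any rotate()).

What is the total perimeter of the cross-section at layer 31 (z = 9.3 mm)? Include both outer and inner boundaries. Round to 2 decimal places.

At z = 9.3 mm: the cube is present — its section is the full 29.5×12 rectangle (perimeter 83.00 mm); the cone at (3, 7) is not intersected at this z (z outside [0.5, 8]); the cone at (11.5, 3.5) (r1=11.5→r2=1.5) has section circumradius 4.652 here — a regular 8-gon (perimeter = 2·8·4.652·sin(180°/8) = 28.48 mm); After the difference (first − rest): starting from the 29.5×12 cube, the cone at (11.5, 3.5) partially overlaps it — only the 58.00 mm² overlap (of its 61.20 mm²) is removed, clipping the outline — boundary = 99.90 mm. Overall, the cross-section is a single solid region. Total boundary length (outer) = 99.90 mm.

99.90 mm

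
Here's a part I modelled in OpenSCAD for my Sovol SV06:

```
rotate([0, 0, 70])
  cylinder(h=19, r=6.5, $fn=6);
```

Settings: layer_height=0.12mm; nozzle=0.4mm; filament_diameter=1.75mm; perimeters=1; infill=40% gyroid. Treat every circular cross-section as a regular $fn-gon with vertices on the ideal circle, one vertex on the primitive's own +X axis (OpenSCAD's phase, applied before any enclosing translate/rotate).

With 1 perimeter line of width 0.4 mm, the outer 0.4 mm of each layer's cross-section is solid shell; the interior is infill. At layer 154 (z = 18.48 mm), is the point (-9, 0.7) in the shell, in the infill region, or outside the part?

At z = 18.48 mm: the r=6.5 cylinder gives a regular 6-gon of circumradius 6.5 (constant along its height); (whole slice rotated 70° about Z — lengths, areas and connectivity unchanged). Overall, the cross-section is a single solid region. Undo the 70° rotation: the query point maps to (-2.420, 8.697) in the un-rotated model frame. The nearest boundary edge runs (3.25, 5.63)→(-3.25, 5.63); distance from the point to it = 3.07 mm. The point is not inside any of the regions above, so it lies outside the cross-section (3.07 mm from the nearest boundary).

outside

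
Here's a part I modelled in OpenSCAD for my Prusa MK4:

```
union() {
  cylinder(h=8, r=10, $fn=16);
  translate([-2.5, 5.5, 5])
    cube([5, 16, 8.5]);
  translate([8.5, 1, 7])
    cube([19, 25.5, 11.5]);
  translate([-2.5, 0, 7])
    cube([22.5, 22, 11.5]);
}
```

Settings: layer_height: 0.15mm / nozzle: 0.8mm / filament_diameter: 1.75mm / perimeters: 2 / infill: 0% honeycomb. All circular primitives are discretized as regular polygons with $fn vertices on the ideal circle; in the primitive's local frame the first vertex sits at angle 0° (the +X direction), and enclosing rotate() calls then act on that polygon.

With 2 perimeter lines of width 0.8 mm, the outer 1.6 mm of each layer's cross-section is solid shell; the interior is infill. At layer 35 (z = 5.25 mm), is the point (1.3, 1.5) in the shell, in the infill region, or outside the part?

At z = 5.25 mm: the r=10 cylinder contributes a regular 16-gon of circumradius 10; the cube at (-2.5, 5.5) is present — its section is the full 5×16 rectangle; the cube at (8.5, 1) is not intersected at this z (z outside [7, 18.5]); the cube at (-2.5, 0) is not intersected at this z (z outside [7, 18.5]); Taking the union: the regions partially overlap (shared area 21.26 mm²), so overlapping operands fuse into one piece — 1 connected region. Overall, the cross-section is a single solid region. The nearest boundary edge runs (3.83, 9.24)→(7.07, 7.07); distance from the point to it = 7.84 mm. The point is inside the cross-section and 7.84 mm from the nearest boundary — more than the 1.6 mm shell width (2 × 0.8), so it's in the infill interior.

infill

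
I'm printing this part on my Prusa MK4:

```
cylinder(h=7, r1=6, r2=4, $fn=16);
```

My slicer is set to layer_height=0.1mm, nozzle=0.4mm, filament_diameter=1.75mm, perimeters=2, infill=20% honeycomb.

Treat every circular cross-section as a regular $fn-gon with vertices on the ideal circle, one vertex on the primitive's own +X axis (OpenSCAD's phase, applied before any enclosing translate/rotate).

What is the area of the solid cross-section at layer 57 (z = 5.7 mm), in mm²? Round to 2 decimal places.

58.50 mm²

At z = 5.7 mm: the cone contributes a regular 16-gon of circumradius 4.371 (interpolated between r1=6 and r2=4 at t=0.814) (area = (16/2)·4.371²·sin(360°/16) = 58.50 mm²). Overall, the cross-section is a single solid region. Net area = 58.50 mm².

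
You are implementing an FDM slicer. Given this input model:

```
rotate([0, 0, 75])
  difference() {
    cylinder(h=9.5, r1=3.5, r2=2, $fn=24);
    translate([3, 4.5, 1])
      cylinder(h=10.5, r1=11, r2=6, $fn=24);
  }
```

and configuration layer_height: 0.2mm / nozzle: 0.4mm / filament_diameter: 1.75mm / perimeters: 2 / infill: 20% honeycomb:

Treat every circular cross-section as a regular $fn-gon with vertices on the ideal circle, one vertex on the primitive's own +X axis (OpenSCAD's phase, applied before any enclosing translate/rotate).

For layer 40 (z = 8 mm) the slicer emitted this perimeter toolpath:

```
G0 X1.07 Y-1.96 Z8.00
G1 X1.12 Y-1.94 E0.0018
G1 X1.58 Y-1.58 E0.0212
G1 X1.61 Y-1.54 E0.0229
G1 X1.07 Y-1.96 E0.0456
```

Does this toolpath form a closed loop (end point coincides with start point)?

Start point (G0): (1.07, -1.96). End point (last G1): the path returns to the start — closed.

yes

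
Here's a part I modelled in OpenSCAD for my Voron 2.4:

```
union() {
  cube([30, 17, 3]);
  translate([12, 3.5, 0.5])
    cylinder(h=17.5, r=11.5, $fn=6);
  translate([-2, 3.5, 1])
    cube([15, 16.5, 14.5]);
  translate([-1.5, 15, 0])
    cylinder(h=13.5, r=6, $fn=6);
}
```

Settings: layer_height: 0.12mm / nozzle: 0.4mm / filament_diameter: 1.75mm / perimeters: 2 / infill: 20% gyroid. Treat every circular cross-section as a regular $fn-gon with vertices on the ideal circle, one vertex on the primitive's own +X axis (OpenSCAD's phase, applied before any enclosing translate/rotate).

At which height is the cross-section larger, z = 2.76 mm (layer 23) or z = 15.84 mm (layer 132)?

Layer 23 (z = 2.76): the cube (footprint 30×17) is included at this height (area 510.00 mm²); the r=11.5 cylinder at (12, 3.5) gives a regular 6-gon of circumradius 11.5 (constant along its height) (area = (6/2)·11.500²·sin(360°/6) = 343.60 mm²); the cube at (-2, 3.5) is present — its section is the full 15×16.5 rectangle (area 247.50 mm²); the cylinder at (-1.5, 15): section is a regular 6-gon, circumradius r=6 (area = (6/2)·6.000²·sin(360°/6) = 93.53 mm²); Combining (union): the regions partially overlap — summed areas 1194.63 mm² minus the doubly-counted overlap 471.99 mm² gives 722.64 mm² — area = 722.64 mm². So its area = 722.64 mm². Layer 132 (z = 15.84): the cube is absent (z outside [0, 3]); the r=11.5 cylinder at (12, 3.5) contributes a regular 6-gon of circumradius 11.5 (area = (6/2)·11.500²·sin(360°/6) = 343.60 mm²); the cube at (-2, 3.5) does not reach this height (z outside [1, 15.5]); the cylinder at (-1.5, 15) does not reach this height (z outside [0, 13.5]); Merging all regions: only the r=11.5 cylinder at (12, 3.5) is present, so the union is just that shape — area = 343.60 mm². So its area = 343.60 mm². Layer 23 is larger (722.64 vs 343.60 mm²).

layer 23 (z = 2.76 mm)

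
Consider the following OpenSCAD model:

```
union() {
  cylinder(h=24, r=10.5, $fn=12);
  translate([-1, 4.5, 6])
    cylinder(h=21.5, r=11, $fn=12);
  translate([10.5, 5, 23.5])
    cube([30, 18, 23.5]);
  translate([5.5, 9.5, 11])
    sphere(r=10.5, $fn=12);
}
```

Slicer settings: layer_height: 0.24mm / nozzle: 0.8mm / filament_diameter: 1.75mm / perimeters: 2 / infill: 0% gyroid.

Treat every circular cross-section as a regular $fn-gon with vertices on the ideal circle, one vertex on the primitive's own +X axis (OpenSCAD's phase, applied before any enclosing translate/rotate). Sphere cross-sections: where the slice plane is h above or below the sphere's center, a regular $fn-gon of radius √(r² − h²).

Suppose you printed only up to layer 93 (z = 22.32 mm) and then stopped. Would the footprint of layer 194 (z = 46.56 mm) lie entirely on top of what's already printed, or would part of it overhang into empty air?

Compare the two slices. At z = 22.32: the cylinder: section is a regular 12-gon, circumradius r=10.5 (area = (12/2)·10.500²·sin(360°/12) = 330.75 mm²); the cylinder at (-1, 4.5): section is a regular 12-gon, circumradius r=11 (area = (12/2)·11.000²·sin(360°/12) = 363.00 mm²); the cube at (10.5, 5) is absent (z outside [23.5, 47]); the sphere at (5.5, 9.5) is not intersected at this z (|z−center|=11.320 > r=10.5); Taking the union: the regions partially overlap — summed areas 693.75 mm² minus the doubly-counted overlap 250.23 mm² gives 443.52 mm² — area = 443.52 mm². At z = 46.56: the cylinder is not intersected at this z (z outside [0, 24]); the cylinder at (-1, 4.5) is not intersected at this z (z outside [6, 27.5]); the cube at (10.5, 5) is present — its section is the full 30×18 rectangle (area 540.00 mm²); the sphere at (5.5, 9.5) does not reach this height (|z−center|=35.560 > r=10.5); Combining (union): only the 30×18 cube at (10.5, 5) is present, so the union is just that shape — area = 540.00 mm². Checking containment: at z = 46.56 the cross-section extends beyond the z = 22.32 cross-section by about 540.00 mm².

part overhangs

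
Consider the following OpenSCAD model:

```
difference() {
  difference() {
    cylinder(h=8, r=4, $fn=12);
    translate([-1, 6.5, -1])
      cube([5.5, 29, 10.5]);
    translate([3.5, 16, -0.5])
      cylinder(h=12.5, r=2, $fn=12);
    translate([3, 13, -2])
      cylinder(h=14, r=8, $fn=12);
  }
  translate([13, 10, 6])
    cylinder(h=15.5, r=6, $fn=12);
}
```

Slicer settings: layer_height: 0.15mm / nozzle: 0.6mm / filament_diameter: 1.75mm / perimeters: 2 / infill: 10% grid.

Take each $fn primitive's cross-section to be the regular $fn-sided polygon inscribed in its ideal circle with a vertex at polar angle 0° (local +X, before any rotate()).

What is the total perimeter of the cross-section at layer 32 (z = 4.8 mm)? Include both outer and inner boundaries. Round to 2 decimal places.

At z = 4.8 mm: the r=4 cylinder gives a regular 12-gon of circumradius 4 (constant along its height) (perimeter = 2·12·4.000·sin(180°/12) = 24.85 mm); the cube at (-1, 6.5) (footprint 5.5×29) is included at this height (perimeter 69.00 mm); the r=2 cylinder at (3.5, 16) contributes a regular 12-gon of circumradius 2 (perimeter = 2·12·2.000·sin(180°/12) = 12.42 mm); the cylinder at (3, 13): section is a regular 12-gon, circumradius r=8 (perimeter = 2·12·8.000·sin(180°/12) = 49.69 mm); After the difference (first − rest): starting from the r=4 cylinder, the 5.5×29 cube at (-1, 6.5) misses the remaining region (no effect); the r=2 cylinder at (3.5, 16) misses the remaining region (no effect); the r=8 cylinder at (3, 13) misses the remaining region (no effect) — boundary = 24.85 mm; the cylinder at (13, 10) does not reach this height (z outside [6, 21.5]); After the difference (first − rest): none of the subtracted shapes is present at this height, so the result so far is unchanged — boundary = 24.85 mm. Overall, the cross-section is a single solid region. Total boundary length (outer) = 24.85 mm.

24.85 mm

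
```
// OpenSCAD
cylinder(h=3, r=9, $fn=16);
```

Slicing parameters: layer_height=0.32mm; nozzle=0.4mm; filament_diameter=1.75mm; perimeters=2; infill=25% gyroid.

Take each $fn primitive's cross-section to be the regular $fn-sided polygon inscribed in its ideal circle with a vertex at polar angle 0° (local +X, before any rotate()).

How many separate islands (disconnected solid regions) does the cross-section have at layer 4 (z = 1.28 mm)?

1

At z = 1.28 mm: the r=9 cylinder gives a regular 16-gon of circumradius 9 (constant along its height). Overall, the cross-section is a single solid region. Island count = 1.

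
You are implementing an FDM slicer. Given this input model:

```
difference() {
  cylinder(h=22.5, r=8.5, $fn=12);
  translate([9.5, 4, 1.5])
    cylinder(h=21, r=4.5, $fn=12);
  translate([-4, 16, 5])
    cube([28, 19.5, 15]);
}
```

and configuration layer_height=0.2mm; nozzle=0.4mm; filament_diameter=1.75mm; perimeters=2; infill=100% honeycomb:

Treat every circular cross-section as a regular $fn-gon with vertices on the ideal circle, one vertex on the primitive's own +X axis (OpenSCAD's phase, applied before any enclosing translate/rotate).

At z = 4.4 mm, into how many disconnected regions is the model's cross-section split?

At z = 4.4 mm: the r=8.5 cylinder gives a regular 12-gon of circumradius 8.5 (constant along its height); the cylinder at (9.5, 4): section is a regular 12-gon, circumradius r=4.5; the cube at (-4, 16) does not reach this height (z outside [5, 20]); Subtracting the remaining from the first: starting from the r=8.5 cylinder, the r=4.5 cylinder at (9.5, 4) partially overlaps it — only the 11.34 mm² overlap (of its 60.75 mm²) is removed, clipping the outline — 1 connected region. The result has 1 disconnected region.

1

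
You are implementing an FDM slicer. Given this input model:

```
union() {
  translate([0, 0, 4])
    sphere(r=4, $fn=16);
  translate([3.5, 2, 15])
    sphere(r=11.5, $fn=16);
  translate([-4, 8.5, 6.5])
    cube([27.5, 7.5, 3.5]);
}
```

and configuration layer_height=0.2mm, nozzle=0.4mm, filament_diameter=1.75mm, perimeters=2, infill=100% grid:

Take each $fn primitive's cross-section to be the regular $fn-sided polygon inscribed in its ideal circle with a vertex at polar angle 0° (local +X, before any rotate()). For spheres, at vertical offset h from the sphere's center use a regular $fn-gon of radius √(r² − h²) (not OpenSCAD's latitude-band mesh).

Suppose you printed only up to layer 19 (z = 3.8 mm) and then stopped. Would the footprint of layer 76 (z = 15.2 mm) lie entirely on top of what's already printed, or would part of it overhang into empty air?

part overhangs

Compare the two slices. At z = 3.8: the sphere: section is a regular 16-gon, circumradius = √(r²−h²) = √(4²−0.2²) = 3.995 (area = (16/2)·3.995²·sin(360°/16) = 48.86 mm²); the r=11.5 sphere at (3.5, 2) contributes a regular 16-gon of circumradius √(11.5²−11.2²) = 2.610 (area = (16/2)·2.610²·sin(360°/16) = 20.85 mm²); the cube at (-4, 8.5) does not reach this height (z outside [6.5, 10]); Merging all regions: the regions partially overlap — summed areas 69.71 mm² minus the doubly-counted overlap 8.54 mm² gives 61.17 mm² — area = 61.17 mm². At z = 15.2: the sphere does not reach this height (|z−center|=11.200 > r=4); the sphere at (3.5, 2): section is a regular 16-gon, circumradius = √(r²−h²) = √(11.5²−0.2²) = 11.498 (area = (16/2)·11.498²·sin(360°/16) = 404.76 mm²); the cube at (-4, 8.5) does not reach this height (z outside [6.5, 10]); Merging all regions: only the r=11.5 sphere at (3.5, 2) is present, so the union is just that shape — area = 404.76 mm². Checking containment: at z = 15.2 the cross-section extends beyond the z = 3.8 cross-section by about 343.59 mm².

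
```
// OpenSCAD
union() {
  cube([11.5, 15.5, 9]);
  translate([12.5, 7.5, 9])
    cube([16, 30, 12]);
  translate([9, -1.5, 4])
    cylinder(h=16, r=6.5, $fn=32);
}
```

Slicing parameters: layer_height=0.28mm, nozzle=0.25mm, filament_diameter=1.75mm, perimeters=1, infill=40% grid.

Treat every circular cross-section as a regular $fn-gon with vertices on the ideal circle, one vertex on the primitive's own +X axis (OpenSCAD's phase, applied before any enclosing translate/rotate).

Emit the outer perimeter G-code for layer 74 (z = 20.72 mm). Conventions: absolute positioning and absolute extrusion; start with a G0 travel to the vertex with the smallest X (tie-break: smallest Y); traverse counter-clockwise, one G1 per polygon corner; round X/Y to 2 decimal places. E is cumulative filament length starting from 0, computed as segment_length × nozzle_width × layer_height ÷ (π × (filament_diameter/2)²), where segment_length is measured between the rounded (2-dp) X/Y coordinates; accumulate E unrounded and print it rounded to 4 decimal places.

At z = 20.72 mm: the cube is absent (z outside [0, 9]); the cube at (12.5, 7.5) (footprint 16×30) is included at this height; the cylinder at (9, -1.5) does not reach this height (z outside [4, 20]); Combining (union): only the 16×30 cube at (12.5, 7.5) is present, so the union is just that shape — 1 connected region. The outline is a single polygon with 4 vertices. Extrusion per mm of travel: 0.25 × 0.28 / (π × 0.875²) = 0.029103. Accumulating E over each segment gives final E = 2.6774.

G0 X12.50 Y7.50 Z20.72
G1 X28.50 Y7.50 E0.4656
G1 X28.50 Y37.50 E1.3387
G1 X12.50 Y37.50 E1.8044
G1 X12.50 Y7.50 E2.6774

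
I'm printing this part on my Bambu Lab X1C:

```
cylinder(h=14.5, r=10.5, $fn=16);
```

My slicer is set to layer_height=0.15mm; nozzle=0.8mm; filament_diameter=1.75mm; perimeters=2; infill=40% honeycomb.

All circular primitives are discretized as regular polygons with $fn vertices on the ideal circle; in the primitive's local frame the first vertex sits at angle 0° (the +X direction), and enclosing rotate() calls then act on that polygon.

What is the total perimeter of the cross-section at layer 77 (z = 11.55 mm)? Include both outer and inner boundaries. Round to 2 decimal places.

At z = 11.55 mm: the r=10.5 cylinder gives a regular 16-gon of circumradius 10.5 (constant along its height) (perimeter = 2·16·10.500·sin(180°/16) = 65.55 mm). Overall, the cross-section is a single solid region. Total boundary length (outer) = 65.55 mm.

65.55 mm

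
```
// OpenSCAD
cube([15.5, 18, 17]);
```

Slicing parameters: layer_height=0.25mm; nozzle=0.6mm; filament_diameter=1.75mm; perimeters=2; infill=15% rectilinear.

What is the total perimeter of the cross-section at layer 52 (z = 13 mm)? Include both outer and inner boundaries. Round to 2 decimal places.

At z = 13 mm: the 15.5×18 cube contributes its full rectangle (perimeter 67.00 mm). Overall, the cross-section is a single solid region. Total boundary length (outer) = 67.00 mm.

67.00 mm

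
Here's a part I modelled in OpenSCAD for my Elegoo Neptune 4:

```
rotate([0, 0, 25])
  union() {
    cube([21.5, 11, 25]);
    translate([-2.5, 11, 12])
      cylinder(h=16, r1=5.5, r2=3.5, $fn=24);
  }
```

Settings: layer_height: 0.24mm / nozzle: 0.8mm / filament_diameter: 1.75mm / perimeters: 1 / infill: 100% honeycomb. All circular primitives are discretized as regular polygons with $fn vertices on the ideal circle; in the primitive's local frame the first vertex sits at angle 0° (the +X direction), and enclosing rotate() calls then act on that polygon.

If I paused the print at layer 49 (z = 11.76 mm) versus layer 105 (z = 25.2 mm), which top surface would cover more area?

layer 49 (z = 11.76 mm)

Layer 49 (z = 11.76): the 21.5×11 cube contributes its full rectangle (area 236.50 mm²); the cone at (-2.5, 11) does not reach this height (z outside [12, 28]); Combining (union): only the 21.5×11 cube is present, so the union is just that shape — area = 236.50 mm²; (rotated 25° about Z; rotation is an isometry so areas/perimeters/island counts are preserved). So its area = 236.50 mm². Layer 105 (z = 25.2): the cube is not intersected at this z (z outside [0, 25]); the cone at (-2.5, 11) (r1=5.5→r2=3.5) has section circumradius 3.850 here — a regular 24-gon (area = (24/2)·3.850²·sin(360°/24) = 46.04 mm²); Merging all regions: only the cone at (-2.5, 11) is present, so the union is just that shape — area = 46.04 mm²; (whole slice rotated 25° about Z — lengths, areas and connectivity unchanged). So its area = 46.04 mm². Layer 49 is larger (236.50 vs 46.04 mm²).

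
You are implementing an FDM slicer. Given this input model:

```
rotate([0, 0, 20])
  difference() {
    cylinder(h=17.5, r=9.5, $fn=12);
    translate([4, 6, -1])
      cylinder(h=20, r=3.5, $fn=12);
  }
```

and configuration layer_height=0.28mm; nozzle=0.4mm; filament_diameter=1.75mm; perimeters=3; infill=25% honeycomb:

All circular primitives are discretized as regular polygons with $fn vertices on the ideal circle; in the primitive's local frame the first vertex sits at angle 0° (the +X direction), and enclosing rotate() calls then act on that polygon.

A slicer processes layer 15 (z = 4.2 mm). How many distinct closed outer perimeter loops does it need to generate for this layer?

1

At z = 4.2 mm: the r=9.5 cylinder gives a regular 12-gon of circumradius 9.5 (constant along its height); the r=3.5 cylinder at (4, 6) contributes a regular 12-gon of circumradius 3.5; Subtracting the remaining from the first: starting from the r=9.5 cylinder, the r=3.5 cylinder at (4, 6) partially overlaps it — only the 30.62 mm² overlap (of its 36.75 mm²) is removed, clipping the outline — 1 connected region; (rotated 20° about Z; rotation is an isometry so areas/perimeters/island counts are preserved). The result has 1 disconnected region.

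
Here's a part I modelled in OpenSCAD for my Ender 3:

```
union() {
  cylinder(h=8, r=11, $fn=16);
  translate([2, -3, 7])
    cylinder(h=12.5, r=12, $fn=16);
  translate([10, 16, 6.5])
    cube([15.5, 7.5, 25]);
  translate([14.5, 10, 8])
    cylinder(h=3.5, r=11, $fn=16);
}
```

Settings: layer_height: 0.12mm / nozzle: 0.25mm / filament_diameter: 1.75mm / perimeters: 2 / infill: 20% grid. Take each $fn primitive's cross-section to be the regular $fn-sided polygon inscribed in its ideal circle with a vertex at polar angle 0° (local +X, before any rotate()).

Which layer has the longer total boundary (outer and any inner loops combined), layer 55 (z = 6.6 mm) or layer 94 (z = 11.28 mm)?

layer 94 (z = 11.28 mm)

Layer 55 (z = 6.6): the cylinder: section is a regular 16-gon, circumradius r=11 (perimeter = 2·16·11.000·sin(180°/16) = 68.67 mm); the cylinder at (2, -3) is absent (z outside [7, 19.5]); the cube at (10, 16) (footprint 15.5×7.5) is included at this height (perimeter 46.00 mm); the cylinder at (14.5, 10) is absent (z outside [8, 11.5]); Taking the union: the 2 present regions are separate (no shared area or edge), so areas and boundary lengths simply add and each stays a separate island — boundary = 114.67 mm. So its perimeter = 114.67 mm. Layer 94 (z = 11.28): the cylinder does not reach this height (z outside [0, 8]); the r=12 cylinder at (2, -3) gives a regular 16-gon of circumradius 12 (constant along its height) (perimeter = 2·16·12.000·sin(180°/16) = 74.91 mm); the 15.5×7.5 cube at (10, 16) contributes its full rectangle (perimeter 46.00 mm); the r=11 cylinder at (14.5, 10) contributes a regular 16-gon of circumradius 11 (perimeter = 2·16·11.000·sin(180°/16) = 68.67 mm); Merging all regions: the regions partially overlap (shared area 95.11 mm²), so the edge portions inside another operand are dropped and the merged outline is re-measured after clipping — boundary = 127.25 mm. So its perimeter = 127.25 mm. Layer 94 is larger (127.25 vs 114.67 mm).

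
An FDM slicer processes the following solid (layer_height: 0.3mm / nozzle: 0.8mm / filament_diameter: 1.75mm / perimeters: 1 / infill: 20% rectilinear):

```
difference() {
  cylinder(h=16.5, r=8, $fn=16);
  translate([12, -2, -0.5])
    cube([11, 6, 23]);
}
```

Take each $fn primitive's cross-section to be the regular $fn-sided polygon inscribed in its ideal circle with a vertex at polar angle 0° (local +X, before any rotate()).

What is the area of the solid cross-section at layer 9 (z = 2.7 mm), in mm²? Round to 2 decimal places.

At z = 2.7 mm: the cylinder: section is a regular 16-gon, circumradius r=8 (area = (16/2)·8.000²·sin(360°/16) = 195.93 mm²); the 11×6 cube at (12, -2) contributes its full rectangle (area 66.00 mm²); Taking the first minus the rest: starting from the r=8 cylinder (195.93 mm²), the 11×6 cube at (12, -2) misses the remaining region (no effect) — area = 195.93 mm². Overall, the cross-section is a single solid region. Net area = 195.93 mm².

195.93 mm²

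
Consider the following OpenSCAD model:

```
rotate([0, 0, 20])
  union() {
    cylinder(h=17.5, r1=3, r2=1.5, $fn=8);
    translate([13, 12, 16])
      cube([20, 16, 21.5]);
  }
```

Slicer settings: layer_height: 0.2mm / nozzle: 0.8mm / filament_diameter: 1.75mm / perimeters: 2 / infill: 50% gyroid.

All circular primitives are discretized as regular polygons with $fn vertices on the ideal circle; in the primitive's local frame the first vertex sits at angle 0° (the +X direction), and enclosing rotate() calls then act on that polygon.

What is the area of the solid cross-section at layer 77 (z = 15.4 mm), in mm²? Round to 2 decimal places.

7.98 mm²

At z = 15.4 mm: the cone (r1=3→r2=1.5) has section circumradius 1.680 here — a regular 8-gon (area = (8/2)·1.680²·sin(360°/8) = 7.98 mm²); the cube at (13, 12) does not reach this height (z outside [16, 37.5]); Combining (union): only the cone is present, so the union is just that shape — area = 7.98 mm²; (rotated 20° about Z; rotation is an isometry so areas/perimeters/island counts are preserved). Overall, the cross-section is a single solid region. Net area = 7.98 mm².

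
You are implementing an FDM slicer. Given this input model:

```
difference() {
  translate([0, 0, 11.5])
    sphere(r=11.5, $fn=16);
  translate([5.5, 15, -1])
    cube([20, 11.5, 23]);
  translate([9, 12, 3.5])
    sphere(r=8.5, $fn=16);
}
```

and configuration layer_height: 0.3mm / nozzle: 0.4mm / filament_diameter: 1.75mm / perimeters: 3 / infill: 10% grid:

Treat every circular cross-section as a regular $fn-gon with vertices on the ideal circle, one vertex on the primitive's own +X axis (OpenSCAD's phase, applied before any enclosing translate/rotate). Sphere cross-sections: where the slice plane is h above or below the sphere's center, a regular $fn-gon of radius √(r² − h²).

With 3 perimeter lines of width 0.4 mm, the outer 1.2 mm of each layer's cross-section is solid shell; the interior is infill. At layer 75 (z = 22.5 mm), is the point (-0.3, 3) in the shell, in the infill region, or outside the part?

At z = 22.5 mm: the sphere: section is a regular 16-gon, circumradius = √(r²−h²) = √(11.5²−11²) = 3.354; the cube at (5.5, 15) is not intersected at this z (z outside [-1, 22]); the sphere at (9, 12) is not intersected at this z (|z−center|=19.000 > r=8.5); Taking the first minus the rest: none of the subtracted shapes is present at this height, so the r=11.5 sphere is unchanged — 1 connected region. Overall, the cross-section is a single solid region. The nearest boundary edge runs (0.00, 3.35)→(-1.28, 3.10); distance from the point to it = 0.29 mm. The point is inside the cross-section, 0.29 mm from the nearest boundary — within the 1.2 mm shell band (3 × 0.4).

shell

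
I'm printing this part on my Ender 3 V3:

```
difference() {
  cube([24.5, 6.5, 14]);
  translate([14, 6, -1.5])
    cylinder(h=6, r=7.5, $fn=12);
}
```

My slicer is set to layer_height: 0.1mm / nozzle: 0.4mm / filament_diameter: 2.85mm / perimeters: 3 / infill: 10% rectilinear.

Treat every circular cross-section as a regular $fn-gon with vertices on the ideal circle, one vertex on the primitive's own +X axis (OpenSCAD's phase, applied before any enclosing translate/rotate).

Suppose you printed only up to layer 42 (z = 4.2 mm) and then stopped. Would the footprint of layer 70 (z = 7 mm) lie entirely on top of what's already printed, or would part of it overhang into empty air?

part overhangs

Compare the two slices. At z = 4.2: the cube (footprint 24.5×6.5) is included at this height (area 159.25 mm²); the r=7.5 cylinder at (14, 6) contributes a regular 12-gon of circumradius 7.5 (area = (12/2)·7.500²·sin(360°/12) = 168.75 mm²); Subtracting the remaining from the first: starting from the 24.5×6.5 cube (159.25 mm²), the r=7.5 cylinder at (14, 6) partially overlaps it — only the 84.08 mm² overlap (of its 168.75 mm²) is removed, clipping the outline — area = 75.17 mm². At z = 7: the 24.5×6.5 cube contributes its full rectangle (area 159.25 mm²); the cylinder at (14, 6) does not reach this height (z outside [-1.5, 4.5]); Subtracting the remaining from the first: none of the subtracted shapes is present at this height, so the 24.5×6.5 cube is unchanged — area = 159.25 mm². Checking containment: at z = 7 the cross-section extends beyond the z = 4.2 cross-section by about 84.08 mm².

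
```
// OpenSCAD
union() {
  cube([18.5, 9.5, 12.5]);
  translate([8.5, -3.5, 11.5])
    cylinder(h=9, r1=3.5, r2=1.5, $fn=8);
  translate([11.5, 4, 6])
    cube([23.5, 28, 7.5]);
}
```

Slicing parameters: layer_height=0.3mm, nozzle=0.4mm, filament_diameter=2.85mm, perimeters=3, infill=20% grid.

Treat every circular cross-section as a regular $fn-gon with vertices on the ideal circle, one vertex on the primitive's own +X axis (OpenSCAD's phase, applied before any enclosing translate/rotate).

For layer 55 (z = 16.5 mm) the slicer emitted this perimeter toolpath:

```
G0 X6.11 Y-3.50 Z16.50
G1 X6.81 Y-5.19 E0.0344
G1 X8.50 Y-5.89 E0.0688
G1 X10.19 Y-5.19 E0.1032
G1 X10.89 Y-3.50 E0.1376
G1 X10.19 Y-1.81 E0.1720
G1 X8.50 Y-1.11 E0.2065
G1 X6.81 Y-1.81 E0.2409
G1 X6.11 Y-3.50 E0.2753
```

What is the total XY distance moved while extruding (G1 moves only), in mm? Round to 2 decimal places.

14.63 mm

Sum the Euclidean lengths of each G1 segment: total = 14.63 mm.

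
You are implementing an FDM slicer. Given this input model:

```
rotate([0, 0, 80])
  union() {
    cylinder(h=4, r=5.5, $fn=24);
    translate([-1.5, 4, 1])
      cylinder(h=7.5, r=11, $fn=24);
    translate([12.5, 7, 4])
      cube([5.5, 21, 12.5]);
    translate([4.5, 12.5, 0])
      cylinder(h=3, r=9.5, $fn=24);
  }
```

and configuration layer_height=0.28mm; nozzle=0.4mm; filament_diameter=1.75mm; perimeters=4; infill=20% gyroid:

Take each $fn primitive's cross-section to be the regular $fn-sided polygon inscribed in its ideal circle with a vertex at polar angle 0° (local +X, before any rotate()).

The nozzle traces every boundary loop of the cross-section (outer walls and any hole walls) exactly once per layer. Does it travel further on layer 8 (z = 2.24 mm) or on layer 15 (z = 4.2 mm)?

layer 15 (z = 4.2 mm)

Layer 8 (z = 2.24): the r=5.5 cylinder contributes a regular 24-gon of circumradius 5.5 (perimeter = 2·24·5.500·sin(180°/24) = 34.46 mm); the r=11 cylinder at (-1.5, 4) contributes a regular 24-gon of circumradius 11 (perimeter = 2·24·11.000·sin(180°/24) = 68.92 mm); the cube at (12.5, 7) is not intersected at this z (z outside [4, 16.5]); the r=9.5 cylinder at (4.5, 12.5) contributes a regular 24-gon of circumradius 9.5 (perimeter = 2·24·9.500·sin(180°/24) = 59.52 mm); Merging all regions: the regions partially overlap (shared area 217.07 mm²), so the edge portions inside another operand are dropped and the merged outline is re-measured after clipping — boundary = 86.27 mm; (rotated 80° about Z; rotation is an isometry so areas/perimeters/island counts are preserved). So its perimeter = 86.27 mm. Layer 15 (z = 4.2): the cylinder does not reach this height (z outside [0, 4]); the r=11 cylinder at (-1.5, 4) gives a regular 24-gon of circumradius 11 (constant along its height) (perimeter = 2·24·11.000·sin(180°/24) = 68.92 mm); the 5.5×21 cube at (12.5, 7) contributes its full rectangle (perimeter 53.00 mm); the cylinder at (4.5, 12.5) does not reach this height (z outside [0, 3]); Merging all regions: the 2 present regions are separate (no shared area or edge), so areas and boundary lengths simply add and each stays a separate island — boundary = 121.92 mm; (rotated 80° about Z; rotation is an isometry so areas/perimeters/island counts are preserved). So its perimeter = 121.92 mm. Layer 15 is larger (121.92 vs 86.27 mm).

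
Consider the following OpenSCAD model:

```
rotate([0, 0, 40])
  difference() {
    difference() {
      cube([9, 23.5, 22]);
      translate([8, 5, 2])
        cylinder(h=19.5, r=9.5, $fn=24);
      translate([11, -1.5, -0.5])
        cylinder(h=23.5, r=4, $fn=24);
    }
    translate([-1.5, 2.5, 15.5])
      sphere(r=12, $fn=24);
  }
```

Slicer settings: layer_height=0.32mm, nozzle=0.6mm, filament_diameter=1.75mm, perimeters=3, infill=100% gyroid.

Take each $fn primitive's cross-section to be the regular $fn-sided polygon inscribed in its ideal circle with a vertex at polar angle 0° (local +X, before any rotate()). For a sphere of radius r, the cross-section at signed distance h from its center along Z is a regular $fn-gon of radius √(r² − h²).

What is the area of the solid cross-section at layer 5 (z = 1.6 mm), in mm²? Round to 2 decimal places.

At z = 1.6 mm: the 9×23.5 cube contributes its full rectangle (area 211.50 mm²); the cylinder at (8, 5) does not reach this height (z outside [2, 21.5]); the r=4 cylinder at (11, -1.5) gives a regular 24-gon of circumradius 4 (constant along its height) (area = (24/2)·4.000²·sin(360°/24) = 49.69 mm²); After the difference (first − rest): starting from the 9×23.5 cube (211.50 mm²), the r=4 cylinder at (11, -1.5) partially overlaps it — only the 2.00 mm² overlap (of its 49.69 mm²) is removed, clipping the outline — area = 209.50 mm²; the sphere at (-1.5, 2.5) does not reach this height (|z−center|=13.900 > r=12); Subtracting the remaining from the first: none of the subtracted shapes is present at this height, so that combined region is unchanged — area = 209.50 mm²; (whole slice rotated 40° about Z — lengths, areas and connectivity unchanged). Overall, the cross-section is a single solid region. Net area = 209.50 mm².

209.50 mm²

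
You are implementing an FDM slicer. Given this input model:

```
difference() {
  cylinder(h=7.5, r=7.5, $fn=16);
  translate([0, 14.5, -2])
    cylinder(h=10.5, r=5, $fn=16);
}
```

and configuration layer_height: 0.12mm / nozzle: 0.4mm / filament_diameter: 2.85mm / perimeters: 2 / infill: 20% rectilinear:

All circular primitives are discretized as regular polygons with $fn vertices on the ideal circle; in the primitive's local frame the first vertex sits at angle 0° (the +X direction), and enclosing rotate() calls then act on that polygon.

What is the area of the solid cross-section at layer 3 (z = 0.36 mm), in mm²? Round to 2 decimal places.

At z = 0.36 mm: the r=7.5 cylinder gives a regular 16-gon of circumradius 7.5 (constant along its height) (area = (16/2)·7.500²·sin(360°/16) = 172.21 mm²); the cylinder at (0, 14.5): section is a regular 16-gon, circumradius r=5 (area = (16/2)·5.000²·sin(360°/16) = 76.54 mm²); After the difference (first − rest): starting from the r=7.5 cylinder (172.21 mm²), the r=5 cylinder at (0, 14.5) misses the remaining region (no effect) — area = 172.21 mm². Overall, the cross-section is a single solid region. Net area = 172.21 mm².

172.21 mm²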